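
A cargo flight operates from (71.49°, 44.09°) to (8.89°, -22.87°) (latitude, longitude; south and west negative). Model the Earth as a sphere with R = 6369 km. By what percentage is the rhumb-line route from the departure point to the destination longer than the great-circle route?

Great circle: σ = 1.2981 rad → d_gc = Rσ = 8267.8 km
Rhumb: Δφ = -1.0926, Δλ = -1.1687, Δψ = -1.6585, q = Δφ/Δψ = 0.6588 → d_rh = R√(Δφ²+q²Δλ²) = 8512.7 km
Excess = (8512.7 − 8267.8) / 8267.8 = 244.9 / 8267.8 = 2.96% ≈ 3.0%

3.0%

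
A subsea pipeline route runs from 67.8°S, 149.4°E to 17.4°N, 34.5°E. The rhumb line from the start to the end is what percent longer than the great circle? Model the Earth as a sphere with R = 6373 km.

6.3%

Great circle: σ = 2.0138 rad → d_gc = Rσ = 12834.1 km
Rhumb: Δφ = +1.4870, Δλ = -2.0054, Δψ = +1.9371, q = Δφ/Δψ = 0.7676 → d_rh = R√(Δφ²+q²Δλ²) = 13640.4 km
Excess = (13640.4 − 12834.1) / 12834.1 = 806.3 / 12834.1 = 6.28% ≈ 6.3%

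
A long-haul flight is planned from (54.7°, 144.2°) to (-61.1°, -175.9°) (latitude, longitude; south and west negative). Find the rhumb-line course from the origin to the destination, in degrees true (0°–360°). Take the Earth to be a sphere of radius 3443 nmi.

Δψ = ln[tan(π/4+φ₂/2)/tan(π/4+φ₁/2)] = -2.5012
Δλ = +0.6964 rad (taken the short way round)
course = atan2(Δλ, Δψ) = 164.44°

164.4°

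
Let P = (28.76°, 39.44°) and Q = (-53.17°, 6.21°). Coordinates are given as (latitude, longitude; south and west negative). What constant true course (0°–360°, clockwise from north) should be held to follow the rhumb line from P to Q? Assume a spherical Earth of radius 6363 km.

Meridional parts: M(φ₁)=+0.5245, M(φ₂)=-1.0998 → ΔM = -1.6242;  Δλ = -0.5800 rad
tan C = Δλ / ΔM = +0.3571 → C = 199.65°

199.7°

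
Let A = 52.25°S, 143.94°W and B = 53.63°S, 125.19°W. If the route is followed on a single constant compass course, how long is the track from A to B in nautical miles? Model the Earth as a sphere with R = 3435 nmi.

Δψ = ln[tan(π/4+φ₂/2)/tan(π/4+φ₁/2)] = -0.0400;  Δφ = -0.0241 rad,  Δλ = +0.3272 rad
q = Δφ/Δψ = 0.6026
d = R·√(Δφ² + q²Δλ²) = 3435·0.19866 = 682 nmi

682 nmi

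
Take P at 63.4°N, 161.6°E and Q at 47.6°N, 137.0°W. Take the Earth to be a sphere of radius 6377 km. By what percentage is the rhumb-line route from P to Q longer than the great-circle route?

3.5%

Great circle: σ = 0.6354 rad → d_gc = Rσ = 4052.1 km
Rhumb: Δφ = -0.2758, Δλ = +1.0716, Δψ = -0.4952, q = Δφ/Δψ = 0.5569 → d_rh = R√(Δφ²+q²Δλ²) = 4192.2 km
Excess = (4192.2 − 4052.1) / 4052.1 = 140.1 / 4052.1 = 3.46% ≈ 3.5%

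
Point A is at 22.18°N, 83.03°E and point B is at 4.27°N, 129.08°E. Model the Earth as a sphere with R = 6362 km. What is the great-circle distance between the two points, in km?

cos σ = sin φ₁ sin φ₂ + cos φ₁ cos φ₂ cos Δλ
      = sin(22.18°)sin(4.27°) + cos(22.18°)cos(4.27°)cos(46.05°) = 0.6690
σ = 48.010° → d = Rσ = 6362·0.83794 = 5331 km

5331 km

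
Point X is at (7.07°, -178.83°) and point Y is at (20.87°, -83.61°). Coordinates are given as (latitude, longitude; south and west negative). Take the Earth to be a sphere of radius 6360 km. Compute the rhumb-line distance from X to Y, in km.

10343 km

Rhumb course C = atan2(Δλ, Δψ) with Δψ = ln[tan(π/4+φ₂/2)/tan(π/4+φ₁/2)] = +0.2489, Δλ = +1.6619 → C = 81.48°
d = R·|Δφ| / |cos C| = 6360·0.24086 / 0.14810 = 10343 km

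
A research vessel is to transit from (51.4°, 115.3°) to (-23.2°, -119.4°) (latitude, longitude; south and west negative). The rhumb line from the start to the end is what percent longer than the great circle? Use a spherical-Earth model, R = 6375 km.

3.3%

Great circle: σ = 2.2643 rad → d_gc = Rσ = 14434.9 km
Rhumb: Δφ = -1.3020, Δλ = +2.1869, Δψ = -1.4657, q = Δφ/Δψ = 0.8883 → d_rh = R√(Δφ²+q²Δλ²) = 14908.6 km
Excess = (14908.6 − 14434.9) / 14434.9 = 473.7 / 14434.9 = 3.28% ≈ 3.3%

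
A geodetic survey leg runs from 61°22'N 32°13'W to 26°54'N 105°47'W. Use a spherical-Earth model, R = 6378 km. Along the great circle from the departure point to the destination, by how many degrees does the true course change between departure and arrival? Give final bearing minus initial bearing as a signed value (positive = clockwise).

-57.2°

At departure: θ₁ = atan2(sin Δλ cos φ₂, cos φ₁ sin φ₂ − sin φ₁ cos φ₂ cos Δλ) = 269.69°
At arrival: θ₂ = atan2(sin Δλ cos φ₁, −cos φ₂ sin φ₁ + sin φ₂ cos φ₁ cos Δλ) = 212.50°
Δθ = θ₂ − θ₁ = -57.2°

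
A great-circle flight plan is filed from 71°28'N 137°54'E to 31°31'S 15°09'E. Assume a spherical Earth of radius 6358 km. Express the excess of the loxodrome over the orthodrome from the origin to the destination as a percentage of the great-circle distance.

6.4%

Great circle: σ = 2.2682 rad → d_gc = Rσ = 14421.2 km
Rhumb: Δφ = -1.7974, Δλ = -2.1424, Δψ = -2.3931, q = Δφ/Δψ = 0.7511 → d_rh = R√(Δφ²+q²Δλ²) = 15338.1 km
Excess = (15338.1 − 14421.2) / 14421.2 = 916.9 / 14421.2 = 6.36% ≈ 6.4%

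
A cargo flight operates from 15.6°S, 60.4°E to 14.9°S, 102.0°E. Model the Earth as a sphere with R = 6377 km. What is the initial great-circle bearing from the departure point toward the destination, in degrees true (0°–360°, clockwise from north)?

θ = atan2( sin Δλ·cos φ₂ ,  cos φ₁ sin φ₂ − sin φ₁ cos φ₂ cos Δλ )
  = atan2(+0.6416, -0.0533) = 94.75°

94.8°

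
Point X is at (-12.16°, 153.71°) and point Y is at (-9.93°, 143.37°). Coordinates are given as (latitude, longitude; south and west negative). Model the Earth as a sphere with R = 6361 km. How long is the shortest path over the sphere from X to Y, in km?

cos σ = sin φ₁ sin φ₂ + cos φ₁ cos φ₂ cos Δλ
      = sin(-12.16°)sin(-9.93°) + cos(-12.16°)cos(-9.93°)cos(-10.34°) = 0.9836
σ = 10.389° → d = Rσ = 6361·0.18133 = 1153 km

1153 km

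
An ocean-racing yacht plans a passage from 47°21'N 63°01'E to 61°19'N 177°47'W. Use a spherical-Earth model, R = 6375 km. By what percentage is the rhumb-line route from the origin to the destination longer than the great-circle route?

Great circle: σ = 1.0626 rad → d_gc = Rσ = 6774.1 km
Rhumb: Δφ = +0.2438, Δλ = +2.0804, Δψ = +0.4232, q = Δφ/Δψ = 0.5759 → d_rh = R√(Δφ²+q²Δλ²) = 7795.1 km
Excess = (7795.1 − 6774.1) / 6774.1 = 1021.0 / 6774.1 = 15.07% ≈ 15.1%

15.1%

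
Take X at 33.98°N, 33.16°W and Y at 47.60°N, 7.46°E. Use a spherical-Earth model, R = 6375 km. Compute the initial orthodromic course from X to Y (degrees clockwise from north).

53.4°

N = sin Δλ·cos φ₂ = +0.4390;  D = cos φ₁ sin φ₂ − sin φ₁ cos φ₂ cos Δλ = +0.3263
initial course = atan2(N, D) = 53.38°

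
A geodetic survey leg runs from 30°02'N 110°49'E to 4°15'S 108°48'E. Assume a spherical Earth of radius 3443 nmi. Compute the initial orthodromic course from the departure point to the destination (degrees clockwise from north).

183.6°

N = sin Δλ·cos φ₂ = -0.0351;  D = cos φ₁ sin φ₂ − sin φ₁ cos φ₂ cos Δλ = -0.5630
initial course = atan2(N, D) = 183.57°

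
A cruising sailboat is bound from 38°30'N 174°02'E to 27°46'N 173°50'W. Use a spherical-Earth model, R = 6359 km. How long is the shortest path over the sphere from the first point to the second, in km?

1637 km

Haversine: a = sin²(Δφ/2)+cos φ₁ cos φ₂ sin²(Δλ/2) = 0.01648;  σ = 2·atan2(√a,√(1−a))
σ = 14.752° → d = Rσ = 6359·0.25748 = 1637 km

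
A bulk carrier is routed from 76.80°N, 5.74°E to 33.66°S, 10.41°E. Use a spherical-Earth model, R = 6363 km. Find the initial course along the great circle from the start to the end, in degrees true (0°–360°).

175.9°

θ = atan2( sin Δλ·cos φ₂ ,  cos φ₁ sin φ₂ − sin φ₁ cos φ₂ cos Δλ )
  = atan2(+0.0678, -0.9342) = 175.85°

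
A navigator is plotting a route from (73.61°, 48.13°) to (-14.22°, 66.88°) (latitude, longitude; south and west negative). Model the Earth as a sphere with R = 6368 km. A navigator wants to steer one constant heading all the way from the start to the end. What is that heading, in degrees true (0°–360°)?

171.5°

Meridional parts: M(φ₁)=+1.9379, M(φ₂)=-0.2508 → ΔM = -2.1886;  Δλ = +0.3272 rad
tan C = Δλ / ΔM = -0.1495 → C = 171.50°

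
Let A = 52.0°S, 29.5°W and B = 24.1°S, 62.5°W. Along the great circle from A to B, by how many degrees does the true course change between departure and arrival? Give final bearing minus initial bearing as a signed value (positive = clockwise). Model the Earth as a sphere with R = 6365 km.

Initial bearing θ₁ = atan2(sin Δλ cos φ₂, cos φ₁ sin φ₂ − sin φ₁ cos φ₂ cos Δλ) = 305.29°
Final bearing θ₂ = (initial bearing from the destination back to the start) + 180° = 326.60°
Δθ = θ₂ − θ₁ = +21.3°

+21.3°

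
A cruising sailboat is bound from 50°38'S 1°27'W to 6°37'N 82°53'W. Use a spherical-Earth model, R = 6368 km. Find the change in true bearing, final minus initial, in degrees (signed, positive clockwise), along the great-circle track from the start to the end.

Initial bearing θ₁ = atan2(sin Δλ cos φ₂, cos φ₁ sin φ₂ − sin φ₁ cos φ₂ cos Δλ) = 280.81°
Final bearing θ₂ = (initial bearing from the destination back to the start) + 180° = 321.16°
Δθ = θ₂ − θ₁ = +40.3°

+40.3°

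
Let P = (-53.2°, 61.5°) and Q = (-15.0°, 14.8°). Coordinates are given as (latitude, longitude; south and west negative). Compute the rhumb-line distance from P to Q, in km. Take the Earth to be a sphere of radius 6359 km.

5922 km

Rhumb course C = atan2(Δλ, Δψ) with Δψ = ln[tan(π/4+φ₂/2)/tan(π/4+φ₁/2)] = +0.8358, Δλ = -0.8151 → C = 315.72°
d = R·|Δφ| / |cos C| = 6359·0.66672 / 0.71593 = 5922 km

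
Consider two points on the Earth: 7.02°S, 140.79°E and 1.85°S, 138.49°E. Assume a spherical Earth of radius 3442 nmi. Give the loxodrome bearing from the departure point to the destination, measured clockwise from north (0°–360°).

Meridional parts: M(φ₁)=-0.1228, M(φ₂)=-0.0323 → ΔM = +0.0905;  Δλ = -0.0401 rad
tan C = Δλ / ΔM = -0.4434 → C = 336.09°

336.1°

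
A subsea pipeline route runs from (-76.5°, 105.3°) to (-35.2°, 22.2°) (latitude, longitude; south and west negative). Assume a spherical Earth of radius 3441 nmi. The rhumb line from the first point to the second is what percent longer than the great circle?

6.6%

Great circle: σ = 0.9479 rad → d_gc = Rσ = 3261.6 nmi
Rhumb: Δφ = +0.7208, Δλ = -1.4504, Δψ = +1.4769, q = Δφ/Δψ = 0.4881 → d_rh = R√(Δφ²+q²Δλ²) = 3476.3 nmi
Excess = (3476.3 − 3261.6) / 3261.6 = 214.7 / 3261.6 = 6.58% ≈ 6.6%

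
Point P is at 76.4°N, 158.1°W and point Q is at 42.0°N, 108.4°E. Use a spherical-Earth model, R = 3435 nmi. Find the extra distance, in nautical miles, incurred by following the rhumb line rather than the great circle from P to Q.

Great circle: cos σ = sin φ₁ sin φ₂ + cos φ₁ cos φ₂ cos Δλ,  σ = 0.8767 rad → d_gc = 3011.4 nmi
Rhumb line: Δψ = -1.3174, q = Δφ/Δψ = 0.4557, d_rh = R√(Δφ²+q²Δλ²) = 3283.2 nmi
Excess = 3283.2 − 3011.4 = 271.8 ≈ 272 nmi

272 nmi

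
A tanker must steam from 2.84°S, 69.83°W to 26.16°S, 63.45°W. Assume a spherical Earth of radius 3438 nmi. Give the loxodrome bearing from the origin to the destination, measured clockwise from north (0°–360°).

Meridional parts: M(φ₁)=-0.0496, M(φ₂)=-0.4733 → ΔM = -0.4237;  Δλ = +0.1114 rad
tan C = Δλ / ΔM = -0.2628 → C = 165.28°

165.3°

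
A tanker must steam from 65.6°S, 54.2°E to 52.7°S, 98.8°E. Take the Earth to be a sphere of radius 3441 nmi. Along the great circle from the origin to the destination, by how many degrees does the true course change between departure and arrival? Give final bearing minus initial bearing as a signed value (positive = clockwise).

-39.0°

Initial bearing θ₁ = atan2(sin Δλ cos φ₂, cos φ₁ sin φ₂ − sin φ₁ cos φ₂ cos Δλ) = 81.40°
Final bearing θ₂ = (initial bearing from the destination back to the start) + 180° = 42.38°
Δθ = θ₂ − θ₁ = -39.0°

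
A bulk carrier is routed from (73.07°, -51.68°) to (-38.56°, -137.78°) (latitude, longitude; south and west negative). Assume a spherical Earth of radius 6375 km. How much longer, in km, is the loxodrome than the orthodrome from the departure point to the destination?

333 km

Great circle: cos σ = sin φ₁ sin φ₂ + cos φ₁ cos φ₂ cos Δλ,  σ = 2.1905 rad → d_gc = 13964.7 km
Rhumb line: Δψ = -2.6354, q = Δφ/Δψ = 0.7393, d_rh = R√(Δφ²+q²Δλ²) = 14297.8 km
Excess = 14297.8 − 13964.7 = 333.1 ≈ 333 km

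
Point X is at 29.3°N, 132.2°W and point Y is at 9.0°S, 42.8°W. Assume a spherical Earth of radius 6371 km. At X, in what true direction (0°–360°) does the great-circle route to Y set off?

N = sin Δλ·cos φ₂ = +0.9876;  D = cos φ₁ sin φ₂ − sin φ₁ cos φ₂ cos Δλ = -0.1415
initial course = atan2(N, D) = 98.15°

98.2°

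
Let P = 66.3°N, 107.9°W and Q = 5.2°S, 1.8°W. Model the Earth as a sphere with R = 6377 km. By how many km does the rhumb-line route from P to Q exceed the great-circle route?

691 km

Great circle: cos σ = sin φ₁ sin φ₂ + cos φ₁ cos φ₂ cos Δλ,  σ = 1.7660 rad → d_gc = 11262.0 km
Rhumb line: Δψ = -1.6524, q = Δφ/Δψ = 0.7552, d_rh = R√(Δφ²+q²Δλ²) = 11952.6 km
Excess = 11952.6 − 11262.0 = 690.6 ≈ 691 km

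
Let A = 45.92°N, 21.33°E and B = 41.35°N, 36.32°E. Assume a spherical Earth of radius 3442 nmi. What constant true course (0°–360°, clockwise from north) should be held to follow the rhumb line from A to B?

Δψ = ln[tan(π/4+φ₂/2)/tan(π/4+φ₁/2)] = -0.1103
Δλ = +0.2616 rad (taken the short way round)
course = atan2(Δλ, Δψ) = 112.86°

112.9°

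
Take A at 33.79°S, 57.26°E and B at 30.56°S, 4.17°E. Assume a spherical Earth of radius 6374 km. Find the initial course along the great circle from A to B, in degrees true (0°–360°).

θ = atan2( sin Δλ·cos φ₂ ,  cos φ₁ sin φ₂ − sin φ₁ cos φ₂ cos Δλ )
  = atan2(-0.6885, -0.1349) = 258.91°

258.9°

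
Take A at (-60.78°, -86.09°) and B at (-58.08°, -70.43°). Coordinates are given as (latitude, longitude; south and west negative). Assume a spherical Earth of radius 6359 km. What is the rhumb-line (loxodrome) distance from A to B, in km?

Δψ = ln[tan(π/4+φ₂/2)/tan(π/4+φ₁/2)] = +0.0927;  Δφ = +0.0471 rad,  Δλ = +0.2733 rad
q = Δφ/Δψ = 0.5083
d = R·√(Δφ² + q²Δλ²) = 6359·0.14670 = 933 km

933 km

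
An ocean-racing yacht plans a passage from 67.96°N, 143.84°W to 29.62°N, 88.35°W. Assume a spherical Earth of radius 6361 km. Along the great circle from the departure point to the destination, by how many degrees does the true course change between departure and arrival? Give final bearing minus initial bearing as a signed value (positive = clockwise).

+45.5°

Initial bearing θ₁ = atan2(sin Δλ cos φ₂, cos φ₁ sin φ₂ − sin φ₁ cos φ₂ cos Δλ) = 110.73°
Final bearing θ₂ = (initial bearing from the destination back to the start) + 180° = 156.19°
Δθ = θ₂ − θ₁ = +45.5°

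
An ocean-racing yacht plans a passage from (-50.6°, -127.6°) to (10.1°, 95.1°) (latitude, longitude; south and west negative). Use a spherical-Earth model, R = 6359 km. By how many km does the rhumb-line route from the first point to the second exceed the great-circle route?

Great circle: cos σ = sin φ₁ sin φ₂ + cos φ₁ cos φ₂ cos Δλ,  σ = 2.2078 rad → d_gc = 14039.1 km
Rhumb line: Δψ = +1.2043, q = Δφ/Δψ = 0.8797, d_rh = R√(Δφ²+q²Δλ²) = 15002.9 km
Excess = 15002.9 − 14039.1 = 963.8 ≈ 964 km

964 km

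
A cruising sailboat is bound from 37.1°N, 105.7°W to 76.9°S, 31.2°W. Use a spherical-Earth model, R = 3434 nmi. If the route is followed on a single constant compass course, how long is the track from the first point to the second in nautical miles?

Rhumb course C = atan2(Δλ, Δψ) with Δψ = ln[tan(π/4+φ₂/2)/tan(π/4+φ₁/2)] = -2.8626, Δλ = +1.3003 → C = 155.57°
d = R·|Δφ| / |cos C| = 3434·1.98968 / 0.91047 = 7504 nmi

7504 nmi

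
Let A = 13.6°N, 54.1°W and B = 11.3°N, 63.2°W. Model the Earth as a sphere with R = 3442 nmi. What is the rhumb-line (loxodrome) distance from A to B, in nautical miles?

Δψ = ln[tan(π/4+φ₂/2)/tan(π/4+φ₁/2)] = -0.0411;  Δφ = -0.0401 rad,  Δλ = -0.1588 rad
q = Δφ/Δψ = 0.9764
d = R·√(Δφ² + q²Δλ²) = 3442·0.16019 = 551 nmi

551 nmi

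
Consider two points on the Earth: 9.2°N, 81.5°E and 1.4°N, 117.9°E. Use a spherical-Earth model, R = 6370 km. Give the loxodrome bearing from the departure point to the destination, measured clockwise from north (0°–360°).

102.2°

Δψ = ln[tan(π/4+φ₂/2)/tan(π/4+φ₁/2)] = -0.1368
Δλ = +0.6353 rad (taken the short way round)
course = atan2(Δλ, Δψ) = 102.15°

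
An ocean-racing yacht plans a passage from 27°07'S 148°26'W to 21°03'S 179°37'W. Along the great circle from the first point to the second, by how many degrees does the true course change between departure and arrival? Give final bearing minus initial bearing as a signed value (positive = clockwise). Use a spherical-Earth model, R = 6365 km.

+13.0°

Initial bearing θ₁ = atan2(sin Δλ cos φ₂, cos φ₁ sin φ₂ − sin φ₁ cos φ₂ cos Δλ) = 275.23°
Final bearing θ₂ = (initial bearing from the destination back to the start) + 180° = 288.24°
Δθ = θ₂ − θ₁ = +13.0°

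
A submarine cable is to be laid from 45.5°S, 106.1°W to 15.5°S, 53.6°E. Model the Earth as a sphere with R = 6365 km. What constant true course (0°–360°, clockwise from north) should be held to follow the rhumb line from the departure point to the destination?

Δψ = ln[tan(π/4+φ₂/2)/tan(π/4+φ₁/2)] = +0.6199
Δλ = +2.7873 rad (taken the short way round)
course = atan2(Δλ, Δψ) = 77.46°

77.5°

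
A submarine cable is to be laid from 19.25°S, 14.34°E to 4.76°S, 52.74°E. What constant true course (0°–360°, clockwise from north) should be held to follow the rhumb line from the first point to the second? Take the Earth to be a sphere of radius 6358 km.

68.8°

Δψ = ln[tan(π/4+φ₂/2)/tan(π/4+φ₁/2)] = +0.2593
Δλ = +0.6702 rad (taken the short way round)
course = atan2(Δλ, Δψ) = 68.85°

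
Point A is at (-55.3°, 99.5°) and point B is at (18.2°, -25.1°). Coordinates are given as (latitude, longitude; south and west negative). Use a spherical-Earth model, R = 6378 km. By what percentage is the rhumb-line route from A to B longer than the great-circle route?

4.8%

Great circle: σ = 2.1699 rad → d_gc = Rσ = 13839.4 km
Rhumb: Δφ = +1.2828, Δλ = -2.1747, Δψ = +1.4865, q = Δφ/Δψ = 0.8630 → d_rh = R√(Δφ²+q²Δλ²) = 14498.5 km
Excess = (14498.5 − 13839.4) / 13839.4 = 659.1 / 13839.4 = 4.76% ≈ 4.8%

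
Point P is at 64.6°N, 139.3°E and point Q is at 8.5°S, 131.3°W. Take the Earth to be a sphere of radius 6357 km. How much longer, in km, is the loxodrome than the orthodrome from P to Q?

Great circle: cos σ = sin φ₁ sin φ₂ + cos φ₁ cos φ₂ cos Δλ,  σ = 1.7002 rad → d_gc = 10808.4 km
Rhumb line: Δψ = -1.6390, q = Δφ/Δψ = 0.7784, d_rh = R√(Δφ²+q²Δλ²) = 11198.2 km
Excess = 11198.2 − 10808.4 = 389.8 ≈ 390 km

390 km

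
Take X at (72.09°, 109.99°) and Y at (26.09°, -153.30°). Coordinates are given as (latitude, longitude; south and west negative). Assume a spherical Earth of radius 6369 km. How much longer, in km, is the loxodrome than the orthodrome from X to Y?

614 km

Great circle: cos σ = sin φ₁ sin φ₂ + cos φ₁ cos φ₂ cos Δλ,  σ = 1.1743 rad → d_gc = 7479.0 km
Rhumb line: Δψ = -1.3759, q = Δφ/Δψ = 0.5835, d_rh = R√(Δφ²+q²Δλ²) = 8093.1 km
Excess = 8093.1 − 7479.0 = 614.1 ≈ 614 km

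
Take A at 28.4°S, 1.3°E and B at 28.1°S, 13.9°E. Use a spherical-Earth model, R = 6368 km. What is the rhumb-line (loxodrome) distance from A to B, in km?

Δψ = ln[tan(π/4+φ₂/2)/tan(π/4+φ₁/2)] = +0.0059;  Δφ = +0.0052 rad,  Δλ = +0.2199 rad
q = Δφ/Δψ = 0.8809
d = R·√(Δφ² + q²Δλ²) = 6368·0.19379 = 1234 km

1234 km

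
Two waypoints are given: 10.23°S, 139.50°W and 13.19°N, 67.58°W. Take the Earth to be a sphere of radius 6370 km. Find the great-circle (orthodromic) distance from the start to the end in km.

8351 km

Haversine: a = sin²(Δφ/2)+cos φ₁ cos φ₂ sin²(Δλ/2) = 0.37159;  σ = 2·atan2(√a,√(1−a))
σ = 75.118° → d = Rσ = 6370·1.31106 = 8351 km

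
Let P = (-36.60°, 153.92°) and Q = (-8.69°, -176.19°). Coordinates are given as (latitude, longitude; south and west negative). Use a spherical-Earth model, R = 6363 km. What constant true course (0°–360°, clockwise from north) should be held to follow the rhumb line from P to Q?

Meridional parts: M(φ₁)=-0.6873, M(φ₂)=-0.1523 → ΔM = +0.5350;  Δλ = +0.5217 rad
tan C = Δλ / ΔM = +0.9751 → C = 44.28°

44.3°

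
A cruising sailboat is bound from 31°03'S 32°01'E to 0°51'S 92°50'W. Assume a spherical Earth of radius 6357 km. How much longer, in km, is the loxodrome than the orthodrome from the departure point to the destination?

377 km

Great circle: cos σ = sin φ₁ sin φ₂ + cos φ₁ cos φ₂ cos Δλ,  σ = 2.0736 rad → d_gc = 13181.6 km
Rhumb line: Δψ = +0.5557, q = Δφ/Δψ = 0.9484, d_rh = R√(Δφ²+q²Δλ²) = 13558.5 km
Excess = 13558.5 − 13181.6 = 376.9 ≈ 377 km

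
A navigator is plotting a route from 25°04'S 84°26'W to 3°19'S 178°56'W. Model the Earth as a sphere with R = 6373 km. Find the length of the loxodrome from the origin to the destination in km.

Δψ = ln[tan(π/4+φ₂/2)/tan(π/4+φ₁/2)] = +0.3942;  Δφ = +0.3796 rad,  Δλ = -1.6493 rad
q = Δφ/Δψ = 0.9629
d = R·√(Δφ² + q²Δλ²) = 6373·1.63286 = 10406 km

10406 km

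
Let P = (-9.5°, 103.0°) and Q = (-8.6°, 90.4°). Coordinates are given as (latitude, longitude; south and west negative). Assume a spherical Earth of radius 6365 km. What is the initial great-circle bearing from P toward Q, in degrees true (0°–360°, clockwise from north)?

N = sin Δλ·cos φ₂ = -0.2157;  D = cos φ₁ sin φ₂ − sin φ₁ cos φ₂ cos Δλ = +0.0118
initial course = atan2(N, D) = 273.13°

273.1°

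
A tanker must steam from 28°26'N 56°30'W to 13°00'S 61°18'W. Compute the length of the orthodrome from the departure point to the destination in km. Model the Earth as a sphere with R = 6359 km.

4627 km

Haversine: a = sin²(Δφ/2)+cos φ₁ cos φ₂ sin²(Δλ/2) = 0.12664;  σ = 2·atan2(√a,√(1−a))
σ = 41.693° → d = Rσ = 6359·0.72768 = 4627 km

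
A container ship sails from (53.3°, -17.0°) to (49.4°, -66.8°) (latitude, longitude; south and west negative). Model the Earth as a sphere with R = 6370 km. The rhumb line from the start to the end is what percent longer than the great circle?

Great circle: σ = 0.5359 rad → d_gc = Rσ = 3413.9 km
Rhumb: Δφ = -0.0681, Δλ = -0.8692, Δψ = -0.1091, q = Δφ/Δψ = 0.6241 → d_rh = R√(Δφ²+q²Δλ²) = 3482.3 km
Excess = (3482.3 − 3413.9) / 3413.9 = 68.4 / 3413.9 = 2.00% ≈ 2.0%

2.0%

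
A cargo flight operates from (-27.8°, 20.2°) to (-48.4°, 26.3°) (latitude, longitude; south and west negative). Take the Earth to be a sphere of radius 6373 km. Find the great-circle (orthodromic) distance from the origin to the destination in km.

Haversine: a = sin²(Δφ/2)+cos φ₁ cos φ₂ sin²(Δλ/2) = 0.03363;  σ = 2·atan2(√a,√(1−a))
σ = 21.135° → d = Rσ = 6373·0.36887 = 2351 km

2351 km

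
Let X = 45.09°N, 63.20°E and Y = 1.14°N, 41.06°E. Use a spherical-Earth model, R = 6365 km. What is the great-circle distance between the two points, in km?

cos σ = sin φ₁ sin φ₂ + cos φ₁ cos φ₂ cos Δλ
      = sin(45.09°)sin(1.14°) + cos(45.09°)cos(1.14°)cos(-22.14°) = 0.6679
σ = 48.095° → d = Rσ = 6365·0.83941 = 5343 km

5343 km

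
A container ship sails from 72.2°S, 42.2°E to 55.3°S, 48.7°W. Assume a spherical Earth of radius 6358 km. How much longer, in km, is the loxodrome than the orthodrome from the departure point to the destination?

Great circle: cos σ = sin φ₁ sin φ₂ + cos φ₁ cos φ₂ cos Δλ,  σ = 0.6760 rad → d_gc = 4298.3 km
Rhumb line: Δψ = +0.6907, q = Δφ/Δψ = 0.4271, d_rh = R√(Δφ²+q²Δλ²) = 4698.2 km
Excess = 4698.2 − 4298.3 = 399.9 ≈ 400 km

400 km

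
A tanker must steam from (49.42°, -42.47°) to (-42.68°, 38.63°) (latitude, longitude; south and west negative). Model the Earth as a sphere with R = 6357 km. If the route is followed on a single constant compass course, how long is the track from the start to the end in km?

12944 km

Δψ = ln[tan(π/4+φ₂/2)/tan(π/4+φ₁/2)] = -1.8203;  Δφ = -1.6074 rad,  Δλ = +1.4155 rad
q = Δφ/Δψ = 0.8831
d = R·√(Δφ² + q²Δλ²) = 6357·2.03626 = 12944 km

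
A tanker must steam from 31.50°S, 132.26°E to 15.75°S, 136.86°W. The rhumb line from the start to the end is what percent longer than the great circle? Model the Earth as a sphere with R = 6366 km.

Great circle: σ = 1.4412 rad → d_gc = Rσ = 9174.7 km
Rhumb: Δφ = +0.2749, Δλ = +1.5862, Δψ = +0.3014, q = Δφ/Δψ = 0.9122 → d_rh = R√(Δφ²+q²Δλ²) = 9375.5 km
Excess = (9375.5 − 9174.7) / 9174.7 = 200.8 / 9174.7 = 2.19% ≈ 2.2%

2.2%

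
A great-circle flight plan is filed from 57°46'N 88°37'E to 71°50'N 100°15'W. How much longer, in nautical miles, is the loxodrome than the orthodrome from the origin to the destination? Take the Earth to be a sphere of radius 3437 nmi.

Great circle: cos σ = sin φ₁ sin φ₂ + cos φ₁ cos φ₂ cos Δλ,  σ = 0.8771 rad → d_gc = 3014.5 nmi
Rhumb line: Δψ = +0.5919, q = Δφ/Δψ = 0.4148, d_rh = R√(Δφ²+q²Δλ²) = 4341.2 nmi
Excess = 4341.2 − 3014.5 = 1326.7 ≈ 1327 nmi

1327 nmi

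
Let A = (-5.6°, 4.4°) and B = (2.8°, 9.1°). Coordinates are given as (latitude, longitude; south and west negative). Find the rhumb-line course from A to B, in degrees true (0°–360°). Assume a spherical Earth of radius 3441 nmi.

29.2°

Δψ = ln[tan(π/4+φ₂/2)/tan(π/4+φ₁/2)] = +0.1468
Δλ = +0.0820 rad (taken the short way round)
course = atan2(Δλ, Δψ) = 29.20°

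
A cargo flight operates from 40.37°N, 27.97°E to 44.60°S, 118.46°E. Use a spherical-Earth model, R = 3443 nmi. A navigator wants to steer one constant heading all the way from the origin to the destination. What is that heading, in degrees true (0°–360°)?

136.1°

Δψ = ln[tan(π/4+φ₂/2)/tan(π/4+φ₁/2)] = -1.6429
Δλ = +1.5793 rad (taken the short way round)
course = atan2(Δλ, Δψ) = 136.13°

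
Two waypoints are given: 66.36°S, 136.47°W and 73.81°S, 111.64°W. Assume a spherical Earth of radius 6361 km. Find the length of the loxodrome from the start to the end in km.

1243 km

Δψ = ln[tan(π/4+φ₂/2)/tan(π/4+φ₁/2)] = -0.3862;  Δφ = -0.1300 rad,  Δλ = +0.4334 rad
q = Δφ/Δψ = 0.3367
d = R·√(Δφ² + q²Δλ²) = 6361·0.19544 = 1243 km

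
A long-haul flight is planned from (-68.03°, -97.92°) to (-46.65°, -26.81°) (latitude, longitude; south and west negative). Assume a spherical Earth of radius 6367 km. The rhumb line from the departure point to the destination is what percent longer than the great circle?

Great circle: σ = 0.7113 rad → d_gc = Rσ = 4528.9 km
Rhumb: Δφ = +0.3732, Δλ = +1.2411, Δψ = +0.7166, q = Δφ/Δψ = 0.5207 → d_rh = R√(Δφ²+q²Δλ²) = 4751.3 km
Excess = (4751.3 − 4528.9) / 4528.9 = 222.4 / 4528.9 = 4.91% ≈ 4.9%

4.9%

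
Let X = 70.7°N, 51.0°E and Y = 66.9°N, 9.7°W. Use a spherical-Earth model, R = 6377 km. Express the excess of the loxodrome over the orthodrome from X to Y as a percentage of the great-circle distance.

4.2%

Great circle: σ = 0.3720 rad → d_gc = Rσ = 2372.5 km
Rhumb: Δφ = -0.0663, Δλ = -1.0594, Δψ = -0.1839, q = Δφ/Δψ = 0.3607 → d_rh = R√(Δφ²+q²Δλ²) = 2473.1 km
Excess = (2473.1 − 2372.5) / 2372.5 = 100.6 / 2372.5 = 4.24% ≈ 4.2%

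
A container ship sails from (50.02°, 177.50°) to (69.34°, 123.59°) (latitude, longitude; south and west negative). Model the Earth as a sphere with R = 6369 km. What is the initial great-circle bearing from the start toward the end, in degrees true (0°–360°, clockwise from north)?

N = sin Δλ·cos φ₂ = -0.2851;  D = cos φ₁ sin φ₂ − sin φ₁ cos φ₂ cos Δλ = +0.4419
initial course = atan2(N, D) = 327.17°

327.2°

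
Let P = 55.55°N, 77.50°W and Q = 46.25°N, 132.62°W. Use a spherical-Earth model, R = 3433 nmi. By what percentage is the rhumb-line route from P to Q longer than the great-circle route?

2.5%

Great circle: σ = 0.6105 rad → d_gc = Rσ = 2095.8 nmi
Rhumb: Δφ = -0.1623, Δλ = -0.9620, Δψ = -0.2585, q = Δφ/Δψ = 0.6279 → d_rh = R√(Δφ²+q²Δλ²) = 2147.2 nmi
Excess = (2147.2 − 2095.8) / 2095.8 = 51.4 / 2095.8 = 2.453% ≈ 2.5%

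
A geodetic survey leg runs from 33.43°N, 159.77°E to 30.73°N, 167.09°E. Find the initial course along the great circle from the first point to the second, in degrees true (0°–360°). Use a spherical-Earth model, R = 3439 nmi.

θ = atan2( sin Δλ·cos φ₂ ,  cos φ₁ sin φ₂ − sin φ₁ cos φ₂ cos Δλ )
  = atan2(+0.1095, -0.0432) = 111.55°

111.5°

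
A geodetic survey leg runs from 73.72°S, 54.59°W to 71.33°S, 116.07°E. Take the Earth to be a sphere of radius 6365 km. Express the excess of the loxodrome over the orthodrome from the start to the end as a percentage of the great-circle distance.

47.1%

Great circle: σ = 0.6079 rad → d_gc = Rσ = 3869.4 km
Rhumb: Δφ = +0.0417, Δλ = +2.9786, Δψ = +0.1391, q = Δφ/Δψ = 0.2998 → d_rh = R√(Δφ²+q²Δλ²) = 5690.5 km
Excess = (5690.5 − 3869.4) / 3869.4 = 1821.1 / 3869.4 = 47.06% ≈ 47.1%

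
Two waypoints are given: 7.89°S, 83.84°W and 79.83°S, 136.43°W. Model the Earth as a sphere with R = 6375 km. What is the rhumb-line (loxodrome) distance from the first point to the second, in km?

8628 km

Δψ = ln[tan(π/4+φ₂/2)/tan(π/4+φ₁/2)] = -2.2812;  Δφ = -1.2556 rad,  Δλ = -0.9179 rad
q = Δφ/Δψ = 0.5504
d = R·√(Δφ² + q²Δλ²) = 6375·1.35342 = 8628 km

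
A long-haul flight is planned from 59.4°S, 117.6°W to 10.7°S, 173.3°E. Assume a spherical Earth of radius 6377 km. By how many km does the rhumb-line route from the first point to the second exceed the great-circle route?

Great circle: cos σ = sin φ₁ sin φ₂ + cos φ₁ cos φ₂ cos Δλ,  σ = 1.2257 rad → d_gc = 7816.6 km
Rhumb line: Δψ = +1.1084, q = Δφ/Δψ = 0.7669, d_rh = R√(Δφ²+q²Δλ²) = 8010.3 km
Excess = 8010.3 − 7816.6 = 193.7 ≈ 194 km

194 km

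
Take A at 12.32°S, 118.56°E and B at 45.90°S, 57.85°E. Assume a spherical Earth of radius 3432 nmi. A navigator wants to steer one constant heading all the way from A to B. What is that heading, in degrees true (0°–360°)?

237.0°

Meridional parts: M(φ₁)=-0.2167, M(φ₂)=-0.9038 → ΔM = -0.6871;  Δλ = -1.0596 rad
tan C = Δλ / ΔM = +1.5422 → C = 237.04°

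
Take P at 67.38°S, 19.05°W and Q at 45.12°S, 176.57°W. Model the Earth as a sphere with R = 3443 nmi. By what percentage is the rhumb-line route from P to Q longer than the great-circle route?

31.8%

Great circle: σ = 1.1557 rad → d_gc = Rσ = 3979.0 nmi
Rhumb: Δφ = +0.3885, Δλ = -2.7492, Δψ = +0.7251, q = Δφ/Δψ = 0.5358 → d_rh = R√(Δφ²+q²Δλ²) = 5245.2 nmi
Excess = (5245.2 − 3979.0) / 3979.0 = 1266.2 / 3979.0 = 31.82% ≈ 31.8%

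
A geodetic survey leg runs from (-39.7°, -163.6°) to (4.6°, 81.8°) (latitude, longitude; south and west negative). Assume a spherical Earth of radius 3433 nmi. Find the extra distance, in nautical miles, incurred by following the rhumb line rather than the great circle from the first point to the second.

184 nmi

Great circle: cos σ = sin φ₁ sin φ₂ + cos φ₁ cos φ₂ cos Δλ,  σ = 1.9503 rad → d_gc = 6695.5 nmi
Rhumb line: Δψ = +0.8365, q = Δφ/Δψ = 0.9243, d_rh = R√(Δφ²+q²Δλ²) = 6879.7 nmi
Excess = 6879.7 − 6695.5 = 184.2 ≈ 184 nmi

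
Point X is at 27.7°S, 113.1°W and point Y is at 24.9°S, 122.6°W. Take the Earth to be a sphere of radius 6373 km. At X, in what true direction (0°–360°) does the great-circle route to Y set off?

θ = atan2( sin Δλ·cos φ₂ ,  cos φ₁ sin φ₂ − sin φ₁ cos φ₂ cos Δλ )
  = atan2(-0.1497, +0.0431) = 286.05°

286.0°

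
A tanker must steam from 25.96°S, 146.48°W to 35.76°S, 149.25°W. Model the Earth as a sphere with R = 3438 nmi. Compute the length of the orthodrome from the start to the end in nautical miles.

cos σ = sin φ₁ sin φ₂ + cos φ₁ cos φ₂ cos Δλ
      = sin(-25.96°)sin(-35.76°) + cos(-25.96°)cos(-35.76°)cos(-2.77°) = 0.9846
σ = 10.083° → d = Rσ = 3438·0.17598 = 605 nmi

605 nmi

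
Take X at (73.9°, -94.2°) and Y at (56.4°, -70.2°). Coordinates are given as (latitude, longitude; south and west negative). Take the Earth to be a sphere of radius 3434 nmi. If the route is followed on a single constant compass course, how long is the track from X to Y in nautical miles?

1198 nmi

Rhumb course C = atan2(Δλ, Δψ) with Δψ = ln[tan(π/4+φ₂/2)/tan(π/4+φ₁/2)] = -0.7583, Δλ = +0.4189 → C = 151.09°
d = R·|Δφ| / |cos C| = 3434·0.30543 / 0.87534 = 1198 nmi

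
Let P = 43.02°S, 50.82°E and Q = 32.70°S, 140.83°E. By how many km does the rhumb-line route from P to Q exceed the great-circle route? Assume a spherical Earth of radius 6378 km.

358 km

Great circle: cos σ = sin φ₁ sin φ₂ + cos φ₁ cos φ₂ cos Δλ,  σ = 1.1934 rad → d_gc = 7611.70 km
Rhumb line: Δψ = +0.2288, q = Δφ/Δψ = 0.7871, d_rh = R√(Δφ²+q²Δλ²) = 7970.19 km
Excess = 7970.19 − 7611.70 = 358.49 ≈ 358 km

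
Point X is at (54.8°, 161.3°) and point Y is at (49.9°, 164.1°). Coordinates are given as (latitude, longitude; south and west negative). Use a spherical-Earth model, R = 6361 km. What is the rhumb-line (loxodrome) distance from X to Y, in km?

Rhumb course C = atan2(Δλ, Δψ) with Δψ = ln[tan(π/4+φ₂/2)/tan(π/4+φ₁/2)] = -0.1402, Δλ = +0.0489 → C = 160.78°
d = R·|Δφ| / |cos C| = 6361·0.08552 / 0.94427 = 576 km

576 km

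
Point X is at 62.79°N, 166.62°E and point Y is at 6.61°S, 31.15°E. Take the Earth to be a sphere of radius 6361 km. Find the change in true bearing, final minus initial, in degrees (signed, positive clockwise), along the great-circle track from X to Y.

At departure: θ₁ = atan2(sin Δλ cos φ₂, cos φ₁ sin φ₂ − sin φ₁ cos φ₂ cos Δλ) = 309.64°
At arrival: θ₂ = atan2(sin Δλ cos φ₁, −cos φ₂ sin φ₁ + sin φ₂ cos φ₁ cos Δλ) = 200.76°
Δθ = θ₂ − θ₁ = -108.9°

-108.9°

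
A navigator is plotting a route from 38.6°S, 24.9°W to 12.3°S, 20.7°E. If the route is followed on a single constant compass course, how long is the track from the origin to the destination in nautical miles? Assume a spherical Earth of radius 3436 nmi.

2903 nmi

Δψ = ln[tan(π/4+φ₂/2)/tan(π/4+φ₁/2)] = +0.5150;  Δφ = +0.4590 rad,  Δλ = +0.7959 rad
q = Δφ/Δψ = 0.8913
d = R·√(Δφ² + q²Δλ²) = 3436·0.84494 = 2903 nmi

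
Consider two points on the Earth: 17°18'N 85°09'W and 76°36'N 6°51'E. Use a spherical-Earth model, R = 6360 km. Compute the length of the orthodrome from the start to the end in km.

8175 km

Haversine: a = sin²(Δφ/2)+cos φ₁ cos φ₂ sin²(Δλ/2) = 0.35922;  σ = 2·atan2(√a,√(1−a))
σ = 73.647° → d = Rσ = 6360·1.28538 = 8175 km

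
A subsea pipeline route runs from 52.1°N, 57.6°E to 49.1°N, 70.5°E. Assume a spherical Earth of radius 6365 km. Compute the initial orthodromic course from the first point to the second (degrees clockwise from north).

θ = atan2( sin Δλ·cos φ₂ ,  cos φ₁ sin φ₂ − sin φ₁ cos φ₂ cos Δλ )
  = atan2(+0.1462, -0.0393) = 105.05°

105.0°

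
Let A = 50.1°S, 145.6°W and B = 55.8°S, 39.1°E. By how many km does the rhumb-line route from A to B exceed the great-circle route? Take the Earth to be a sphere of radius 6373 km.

Great circle: cos σ = sin φ₁ sin φ₂ + cos φ₁ cos φ₂ cos Δλ,  σ = 1.2920 rad → d_gc = 8234.1 km
Rhumb line: Δψ = -0.1654, q = Δφ/Δψ = 0.6014, d_rh = R√(Δφ²+q²Δλ²) = 11743.4 km
Excess = 11743.4 − 8234.1 = 3509.3 ≈ 3509 km

3509 km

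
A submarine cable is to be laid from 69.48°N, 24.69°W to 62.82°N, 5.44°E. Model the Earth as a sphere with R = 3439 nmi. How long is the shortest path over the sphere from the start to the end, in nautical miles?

821 nmi

Haversine: a = sin²(Δφ/2)+cos φ₁ cos φ₂ sin²(Δλ/2) = 0.01419;  σ = 2·atan2(√a,√(1−a))
σ = 13.683° → d = Rσ = 3439·0.23882 = 821 nmi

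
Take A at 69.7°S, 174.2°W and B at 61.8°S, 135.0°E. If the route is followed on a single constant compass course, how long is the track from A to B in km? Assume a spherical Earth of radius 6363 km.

Rhumb course C = atan2(Δλ, Δψ) with Δψ = ln[tan(π/4+φ₂/2)/tan(π/4+φ₁/2)] = +0.3386, Δλ = -0.8866 → C = 290.90°
d = R·|Δφ| / |cos C| = 6363·0.13788 / 0.35680 = 2459 km

2459 km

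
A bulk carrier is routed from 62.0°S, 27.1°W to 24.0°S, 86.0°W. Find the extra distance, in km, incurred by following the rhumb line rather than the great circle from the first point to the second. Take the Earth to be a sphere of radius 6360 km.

Great circle: cos σ = sin φ₁ sin φ₂ + cos φ₁ cos φ₂ cos Δλ,  σ = 0.9513 rad → d_gc = 6050.00 km
Rhumb line: Δψ = +0.9573, q = Δφ/Δψ = 0.6928, d_rh = R√(Δφ²+q²Δλ²) = 6189.54 km
Excess = 6189.54 − 6050.00 = 139.54 ≈ 140 km

140 km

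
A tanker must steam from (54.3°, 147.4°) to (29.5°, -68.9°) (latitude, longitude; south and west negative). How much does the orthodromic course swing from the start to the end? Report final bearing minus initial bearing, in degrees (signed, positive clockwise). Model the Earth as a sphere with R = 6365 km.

At departure: θ₁ = atan2(sin Δλ cos φ₂, cos φ₁ sin φ₂ − sin φ₁ cos φ₂ cos Δλ) = 31.02°
At arrival: θ₂ = atan2(sin Δλ cos φ₁, −cos φ₂ sin φ₁ + sin φ₂ cos φ₁ cos Δλ) = 159.79°
Δθ = θ₂ − θ₁ = +128.8°

+128.8°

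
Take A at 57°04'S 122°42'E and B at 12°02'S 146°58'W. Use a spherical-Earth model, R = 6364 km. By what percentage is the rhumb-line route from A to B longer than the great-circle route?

4.4%

Great circle: σ = 1.3981 rad → d_gc = Rσ = 8897.2 km
Rhumb: Δφ = +0.7860, Δλ = +1.5766, Δψ = +1.0072, q = Δφ/Δψ = 0.7803 → d_rh = R√(Δφ²+q²Δλ²) = 9291.0 km
Excess = (9291.0 − 8897.2) / 8897.2 = 393.8 / 8897.2 = 4.43% ≈ 4.4%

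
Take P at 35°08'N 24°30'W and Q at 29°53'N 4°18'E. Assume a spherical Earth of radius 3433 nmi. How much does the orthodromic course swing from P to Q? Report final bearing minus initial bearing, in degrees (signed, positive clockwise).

+15.7°

Initial bearing θ₁ = atan2(sin Δλ cos φ₂, cos φ₁ sin φ₂ − sin φ₁ cos φ₂ cos Δλ) = 94.08°
Final bearing θ₂ = (initial bearing from the destination back to the start) + 180° = 109.81°
Δθ = θ₂ − θ₁ = +15.7°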